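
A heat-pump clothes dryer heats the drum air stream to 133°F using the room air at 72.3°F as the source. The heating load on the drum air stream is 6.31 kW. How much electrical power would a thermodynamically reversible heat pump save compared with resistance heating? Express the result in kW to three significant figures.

5.66 kW

In absolute terms T_C = 295.54 K and T_H = 329.26 K, so ΔT = 33.72 K.
COP_Carnot = T_H/ΔT = 329.26/33.72 = 9.764.
Resistance heating needs Ẇ_res = Q̇_H = 6.310 kW; the reversible heat pump needs only Ẇ_hp = Q̇_H/COP = 0.6463 kW.
Saving = 6.310 − 0.6463 = 5.664 kW.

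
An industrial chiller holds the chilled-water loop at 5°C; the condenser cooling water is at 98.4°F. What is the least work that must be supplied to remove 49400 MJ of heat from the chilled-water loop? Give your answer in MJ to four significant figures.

In absolute terms T_C = 278.15 K and T_H = 310.04 K, so ΔT = 31.89 K.
The reversible limit is COP_R = T_C/ΔT = 8.722, so W_min = Q_C/COP = Q_C·ΔT/T_C.
W_min = 49400 × 31.89/278.15 = 5664 MJ.

5664 MJ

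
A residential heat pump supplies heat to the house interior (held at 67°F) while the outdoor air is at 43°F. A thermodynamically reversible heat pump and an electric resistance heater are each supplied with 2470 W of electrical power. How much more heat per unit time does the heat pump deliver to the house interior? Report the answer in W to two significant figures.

In absolute terms T_C = 279.26 K and T_H = 292.59 K, so ΔT = 13.33 K.
COP_Carnot = T_H/ΔT = 292.59/13.33 = 21.94.
The heat pump delivers Q̇_H = COP × Ẇ = 54200 W; the resistance heater delivers Ẇ = 2470 W.
Extra = (COP − 1)·Ẇ = 51730 W.

52000 W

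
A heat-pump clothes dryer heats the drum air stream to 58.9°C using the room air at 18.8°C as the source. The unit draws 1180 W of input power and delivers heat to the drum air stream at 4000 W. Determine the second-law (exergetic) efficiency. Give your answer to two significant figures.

0.41

COP_actual = Q̇_H/Ẇ = 4000/1180 = 3.390.
In absolute terms T_C = 291.95 K and T_H = 332.05 K, so ΔT = 40.10 K.
COP_Carnot = T_H/ΔT = 332.05/40.10 = 8.281.
η_II = COP_actual/COP_Carnot = 3.390/8.281 = 0.4094.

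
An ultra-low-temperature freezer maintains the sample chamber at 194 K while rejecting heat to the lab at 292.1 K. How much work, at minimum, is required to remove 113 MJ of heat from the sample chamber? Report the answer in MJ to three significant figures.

57.1 MJ

The reservoir spacing is ΔT = 292.1 − 194 = 98.10 K.
The reversible limit is COP_R = T_C/ΔT = 1.978, so W_min = Q_C/COP = Q_C·ΔT/T_C.
W_min = 113.0 × 98.10/194.00 = 57.14 MJ.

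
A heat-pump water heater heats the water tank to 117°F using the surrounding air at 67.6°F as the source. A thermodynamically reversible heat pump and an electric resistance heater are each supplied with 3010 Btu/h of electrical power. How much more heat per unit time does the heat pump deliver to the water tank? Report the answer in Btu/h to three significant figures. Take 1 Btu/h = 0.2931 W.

32100 Btu/h

In absolute terms T_C = 292.93 K and T_H = 320.37 K, so ΔT = 27.44 K.
COP_Carnot = T_H/ΔT = 320.37/27.44 = 11.67.
The heat pump delivers Q̇_H = COP × Ẇ = 35140 Btu/h; the resistance heater delivers Ẇ = 3010 Btu/h.
Extra = (COP − 1)·Ẇ = 32130 Btu/h.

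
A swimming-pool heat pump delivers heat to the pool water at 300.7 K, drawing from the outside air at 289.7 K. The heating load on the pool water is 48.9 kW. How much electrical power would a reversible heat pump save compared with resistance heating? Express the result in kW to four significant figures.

47.11 kW

The reservoir spacing is ΔT = 300.7 − 289.7 = 11.00 K.
COP_Carnot = T_H/ΔT = 300.70/11.00 = 27.34.
Resistance heating needs Ẇ_res = Q̇_H = 48.90 kW; the reversible heat pump needs only Ẇ_hp = Q̇_H/COP = 1.789 kW.
Saving = 48.90 − 1.789 = 47.11 kW.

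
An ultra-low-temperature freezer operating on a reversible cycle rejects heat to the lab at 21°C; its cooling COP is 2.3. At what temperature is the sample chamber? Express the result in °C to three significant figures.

For a Carnot refrigerator COP_R = T_C/(T_H − T_C), so T_C = COP·T_H/(1 + COP).
With T_H = 294.15 K, T_C = 2.3 × 294.15/3.300 = 205.01 K.
Converting, 205.01 K = -68.14°C.

-68.1 °C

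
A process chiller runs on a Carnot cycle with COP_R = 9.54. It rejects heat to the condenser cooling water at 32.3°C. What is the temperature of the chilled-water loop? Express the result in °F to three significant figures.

For a Carnot refrigerator COP_R = T_C/(T_H − T_C), so T_C = COP·T_H/(1 + COP).
With T_H = 305.45 K, T_C = 9.54 × 305.45/10.54 = 276.47 K.
Converting, 276.47 K = 37.98°F.

38.0 °F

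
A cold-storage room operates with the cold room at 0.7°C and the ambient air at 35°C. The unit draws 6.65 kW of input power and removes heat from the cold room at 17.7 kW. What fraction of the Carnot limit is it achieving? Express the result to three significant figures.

COP_actual = Q̇_C/Ẇ = 17.70/6.650 = 2.662.
In absolute terms T_C = 273.85 K and T_H = 308.15 K, so ΔT = 34.30 K.
COP_Carnot = T_C/ΔT = 273.85/34.30 = 7.984.
η_II = COP_actual/COP_Carnot = 2.662/7.984 = 0.3334.

0.333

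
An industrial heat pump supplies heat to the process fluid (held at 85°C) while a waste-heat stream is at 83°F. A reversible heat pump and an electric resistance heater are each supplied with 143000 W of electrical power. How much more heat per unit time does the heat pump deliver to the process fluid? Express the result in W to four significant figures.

In absolute terms T_C = 301.48 K and T_H = 358.15 K, so ΔT = 56.67 K.
COP_Carnot = T_H/ΔT = 358.15/56.67 = 6.320.
The heat pump delivers Q̇_H = COP × Ẇ = 903800 W; the resistance heater delivers Ẇ = 143000 W.
Extra = (COP − 1)·Ẇ = 760800 W.

760800 W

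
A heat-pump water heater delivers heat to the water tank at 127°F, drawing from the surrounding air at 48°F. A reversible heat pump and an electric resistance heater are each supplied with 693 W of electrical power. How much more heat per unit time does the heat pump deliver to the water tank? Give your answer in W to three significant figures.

In absolute terms T_C = 282.04 K and T_H = 325.93 K, so ΔT = 43.89 K.
COP_Carnot = T_H/ΔT = 325.93/43.89 = 7.426.
The heat pump delivers Q̇_H = COP × Ẇ = 5146 W; the resistance heater delivers Ẇ = 693.0 W.
Extra = (COP − 1)·Ẇ = 4453 W.

4450 W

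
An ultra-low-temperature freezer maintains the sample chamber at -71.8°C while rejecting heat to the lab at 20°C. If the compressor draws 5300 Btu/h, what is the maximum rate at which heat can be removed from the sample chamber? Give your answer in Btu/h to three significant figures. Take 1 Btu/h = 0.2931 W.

In absolute terms T_C = 201.35 K and T_H = 293.15 K, so ΔT = 91.80 K.
COP_Carnot = T_C/ΔT = 201.35/91.80 = 2.193.
Q̇_max = COP_Carnot × Ẇ = 2.193 × 5300 Btu/h = 11620 Btu/h.

11600 Btu/h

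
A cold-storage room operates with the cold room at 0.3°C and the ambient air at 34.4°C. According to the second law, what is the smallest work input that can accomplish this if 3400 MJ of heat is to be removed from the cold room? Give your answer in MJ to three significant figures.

In absolute terms T_C = 273.45 K and T_H = 307.55 K, so ΔT = 34.10 K.
The reversible limit is COP_R = T_C/ΔT = 8.019, so W_min = Q_C/COP = Q_C·ΔT/T_C.
W_min = 3400 × 34.10/273.45 = 424.0 MJ.

424 MJ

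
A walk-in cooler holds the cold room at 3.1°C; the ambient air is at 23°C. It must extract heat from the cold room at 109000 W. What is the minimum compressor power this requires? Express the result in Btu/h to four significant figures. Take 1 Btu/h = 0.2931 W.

In absolute terms T_C = 276.25 K and T_H = 296.15 K, so ΔT = 19.90 K.
COP_Carnot = T_C/ΔT = 276.25/19.90 = 13.88.
Ẇ_min = Q̇/COP_Carnot = 109000/13.88 = 7852 W = 26790 Btu/h.

26790 Btu/h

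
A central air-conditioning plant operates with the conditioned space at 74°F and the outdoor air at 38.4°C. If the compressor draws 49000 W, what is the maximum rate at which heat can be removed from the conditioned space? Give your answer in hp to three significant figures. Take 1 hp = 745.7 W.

1290 hp

In absolute terms T_C = 296.48 K and T_H = 311.55 K, so ΔT = 15.07 K.
COP_Carnot = T_C/ΔT = 296.48/15.07 = 19.68.
Q̇_max = COP_Carnot × Ẇ = 19.68 × 49000 W = 964200 W = 1293 hp.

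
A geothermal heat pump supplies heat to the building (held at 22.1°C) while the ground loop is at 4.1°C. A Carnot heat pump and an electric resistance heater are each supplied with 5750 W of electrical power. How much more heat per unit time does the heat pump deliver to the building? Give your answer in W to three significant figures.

88600 W

In absolute terms T_C = 277.25 K and T_H = 295.25 K, so ΔT = 18.00 K.
COP_Carnot = T_H/ΔT = 295.25/18.00 = 16.40.
The heat pump delivers Q̇_H = COP × Ẇ = 94320 W; the resistance heater delivers Ẇ = 5750 W.
Extra = (COP − 1)·Ẇ = 88570 W.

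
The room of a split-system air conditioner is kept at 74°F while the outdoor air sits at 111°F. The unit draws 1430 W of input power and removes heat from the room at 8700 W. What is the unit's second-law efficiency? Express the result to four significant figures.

COP_actual = Q̇_C/Ẇ = 8700/1430 = 6.084.
In absolute terms T_C = 296.48 K and T_H = 317.04 K, so ΔT = 20.56 K.
COP_Carnot = T_C/ΔT = 296.48/20.56 = 14.42.
η_II = COP_actual/COP_Carnot = 6.084/14.42 = 0.4218.

0.4218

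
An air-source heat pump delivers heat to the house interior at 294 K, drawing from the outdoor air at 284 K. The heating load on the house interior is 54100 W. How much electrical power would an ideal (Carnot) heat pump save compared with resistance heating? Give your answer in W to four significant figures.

The reservoir spacing is ΔT = 294 − 284 = 10.00 K.
COP_Carnot = T_H/ΔT = 294.00/10.00 = 29.40.
Resistance heating needs Ẇ_res = Q̇_H = 54100 W; the reversible heat pump needs only Ẇ_hp = Q̇_H/COP = 1840 W.
Saving = 54100 − 1840 = 52260 W.

52260 W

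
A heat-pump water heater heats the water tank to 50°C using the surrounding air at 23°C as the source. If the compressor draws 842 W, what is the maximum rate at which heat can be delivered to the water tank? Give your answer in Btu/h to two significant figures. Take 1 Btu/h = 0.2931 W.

In absolute terms T_C = 296.15 K and T_H = 323.15 K, so ΔT = 27.00 K.
COP_Carnot = T_H/ΔT = 323.15/27.00 = 11.97.
Q̇_max = COP_Carnot × Ẇ = 11.97 × 842.0 W = 10080 W = 34380 Btu/h.

34000 Btu/h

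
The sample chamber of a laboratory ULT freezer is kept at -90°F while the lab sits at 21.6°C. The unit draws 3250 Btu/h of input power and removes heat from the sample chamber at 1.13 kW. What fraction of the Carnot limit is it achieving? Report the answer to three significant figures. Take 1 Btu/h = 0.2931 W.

0.516

Converting, Q̇_C = 1.130 kW = 3855 Btu/h, so COP_actual = Q̇_C/Ẇ = 3855/3250 = 1.186.
In absolute terms T_C = 205.37 K and T_H = 294.75 K, so ΔT = 89.38 K.
COP_Carnot = T_C/ΔT = 205.37/89.38 = 2.298.
η_II = COP_actual/COP_Carnot = 1.186/2.298 = 0.5163.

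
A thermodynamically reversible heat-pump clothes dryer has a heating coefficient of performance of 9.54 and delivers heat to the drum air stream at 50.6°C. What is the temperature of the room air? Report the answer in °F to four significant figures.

62.00 °F

COP_HP = T_H/(T_H − T_C) gives T_H − T_C = T_H/COP.
With T_H = 323.75 K, T_C = 323.75 × (1 − 1/9.54) = 289.81 K.
Converting, 289.81 K = 62.00°F.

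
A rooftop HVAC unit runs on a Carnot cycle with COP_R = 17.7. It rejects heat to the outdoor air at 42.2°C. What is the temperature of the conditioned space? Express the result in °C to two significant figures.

25 °C

For a Carnot refrigerator COP_R = T_C/(T_H − T_C), so T_C = COP·T_H/(1 + COP).
With T_H = 315.35 K, T_C = 17.7 × 315.35/18.70 = 298.49 K.
Converting, 298.49 K = 25.34°C.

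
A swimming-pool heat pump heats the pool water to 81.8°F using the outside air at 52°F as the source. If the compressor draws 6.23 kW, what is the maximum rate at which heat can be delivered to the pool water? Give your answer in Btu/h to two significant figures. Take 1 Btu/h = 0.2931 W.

In absolute terms T_C = 284.26 K and T_H = 300.82 K, so ΔT = 16.56 K.
COP_Carnot = T_H/ΔT = 300.82/16.56 = 18.17.
Q̇_max = COP_Carnot × Ẇ = 18.17 × 6.230 kW = 113.2 kW = 386200 Btu/h.

390000 Btu/h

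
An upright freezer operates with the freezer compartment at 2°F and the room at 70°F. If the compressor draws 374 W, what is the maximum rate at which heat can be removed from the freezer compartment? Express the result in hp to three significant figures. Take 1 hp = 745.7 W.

In absolute terms T_C = 256.48 K and T_H = 294.26 K, so ΔT = 37.78 K.
COP_Carnot = T_C/ΔT = 256.48/37.78 = 6.789.
Q̇_max = COP_Carnot × Ẇ = 6.789 × 374.0 W = 2539 W = 3.405 hp.

3.41 hp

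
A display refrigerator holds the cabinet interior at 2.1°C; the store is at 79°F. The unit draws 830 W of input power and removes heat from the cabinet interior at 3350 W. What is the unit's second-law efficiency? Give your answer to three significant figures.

COP_actual = Q̇_C/Ẇ = 3350/830.0 = 4.036.
In absolute terms T_C = 275.25 K and T_H = 299.26 K, so ΔT = 24.01 K.
COP_Carnot = T_C/ΔT = 275.25/24.01 = 11.46.
η_II = COP_actual/COP_Carnot = 4.036/11.46 = 0.3521.

0.352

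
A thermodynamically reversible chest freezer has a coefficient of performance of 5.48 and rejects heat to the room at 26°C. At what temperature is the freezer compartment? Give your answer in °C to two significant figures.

For a Carnot refrigerator COP_R = T_C/(T_H − T_C), so T_C = COP·T_H/(1 + COP).
With T_H = 299.15 K, T_C = 5.48 × 299.15/6.480 = 252.98 K.
Converting, 252.98 K = -20.17°C.

-20 °C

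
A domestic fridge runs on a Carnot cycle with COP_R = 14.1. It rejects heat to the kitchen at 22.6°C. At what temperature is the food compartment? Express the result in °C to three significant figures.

3.01 °C

For a Carnot refrigerator COP_R = T_C/(T_H − T_C), so T_C = COP·T_H/(1 + COP).
With T_H = 295.75 K, T_C = 14.1 × 295.75/15.10 = 276.16 K.
Converting, 276.16 K = 3.01°C.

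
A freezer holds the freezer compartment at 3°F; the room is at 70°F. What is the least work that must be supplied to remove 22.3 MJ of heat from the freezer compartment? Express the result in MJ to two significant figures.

In absolute terms T_C = 257.04 K and T_H = 294.26 K, so ΔT = 37.22 K.
The reversible limit is COP_R = T_C/ΔT = 6.906, so W_min = Q_C/COP = Q_C·ΔT/T_C.
W_min = 22.30 × 37.22/257.04 = 3.229 MJ.

3.2 MJ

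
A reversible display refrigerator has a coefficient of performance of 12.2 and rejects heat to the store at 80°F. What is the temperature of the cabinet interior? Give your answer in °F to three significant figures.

For a Carnot refrigerator COP_R = T_C/(T_H − T_C), so T_C = COP·T_H/(1 + COP).
With T_H = 299.82 K, T_C = 12.2 × 299.82/13.20 = 277.10 K.
Converting, 277.10 K = 39.12°F.

39.1 °F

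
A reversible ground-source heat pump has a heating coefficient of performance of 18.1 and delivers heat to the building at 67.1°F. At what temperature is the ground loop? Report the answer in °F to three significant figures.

COP_HP = T_H/(T_H − T_C) gives T_H − T_C = T_H/COP.
With T_H = 292.65 K, T_C = 292.65 × (1 − 1/18.1) = 276.48 K.
Converting, 276.48 K = 38.00°F.

38.0 °F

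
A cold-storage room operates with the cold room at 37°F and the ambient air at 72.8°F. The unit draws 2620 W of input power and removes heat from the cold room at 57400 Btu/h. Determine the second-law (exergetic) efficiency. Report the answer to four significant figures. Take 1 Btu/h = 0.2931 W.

Converting, Q̇_C = 57400 Btu/h = 16820 W, so COP_actual = Q̇_C/Ẇ = 16820/2620 = 6.421.
In absolute terms T_C = 275.93 K and T_H = 295.82 K, so ΔT = 19.89 K.
COP_Carnot = T_C/ΔT = 275.93/19.89 = 13.87.
η_II = COP_actual/COP_Carnot = 6.421/13.87 = 0.4629.

0.4629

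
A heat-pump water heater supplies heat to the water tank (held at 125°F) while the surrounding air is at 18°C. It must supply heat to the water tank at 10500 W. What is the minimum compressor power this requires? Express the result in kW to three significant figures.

1.09 kW

In absolute terms T_C = 291.15 K and T_H = 324.82 K, so ΔT = 33.67 K.
COP_Carnot = T_H/ΔT = 324.82/33.67 = 9.648.
Ẇ_min = Q̇/COP_Carnot = 10500/9.648 = 1088 W = 1.088 kW.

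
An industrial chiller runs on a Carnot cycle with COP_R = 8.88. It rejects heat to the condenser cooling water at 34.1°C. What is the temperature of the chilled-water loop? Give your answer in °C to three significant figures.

3.00 °C

For a Carnot refrigerator COP_R = T_C/(T_H − T_C), so T_C = COP·T_H/(1 + COP).
With T_H = 307.25 K, T_C = 8.88 × 307.25/9.880 = 276.15 K.
Converting, 276.15 K = 3.00°C.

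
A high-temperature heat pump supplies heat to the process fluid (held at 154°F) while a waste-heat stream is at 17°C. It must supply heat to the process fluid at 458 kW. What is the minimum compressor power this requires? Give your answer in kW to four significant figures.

68.21 kW

In absolute terms T_C = 290.15 K and T_H = 340.93 K, so ΔT = 50.78 K.
COP_Carnot = T_H/ΔT = 340.93/50.78 = 6.714.
Ẇ_min = Q̇/COP_Carnot = 458.0/6.714 = 68.21 kW.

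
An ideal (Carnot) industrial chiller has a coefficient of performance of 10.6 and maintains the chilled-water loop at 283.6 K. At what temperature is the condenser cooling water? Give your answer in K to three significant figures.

310 K

COP_R = T_C/(T_H − T_C) gives T_H − T_C = T_C/COP.
With T_C = 283.60 K, T_H = 283.60 × (1 + 1/10.6) = 310.35 K.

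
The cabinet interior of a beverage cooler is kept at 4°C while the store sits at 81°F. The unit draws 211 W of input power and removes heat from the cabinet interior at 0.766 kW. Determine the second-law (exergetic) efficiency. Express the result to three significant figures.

0.304

Converting, Q̇_C = 0.7660 kW = 766.0 W, so COP_actual = Q̇_C/Ẇ = 766.0/211.0 = 3.630.
In absolute terms T_C = 277.15 K and T_H = 300.37 K, so ΔT = 23.22 K.
COP_Carnot = T_C/ΔT = 277.15/23.22 = 11.93.
η_II = COP_actual/COP_Carnot = 3.630/11.93 = 0.3042.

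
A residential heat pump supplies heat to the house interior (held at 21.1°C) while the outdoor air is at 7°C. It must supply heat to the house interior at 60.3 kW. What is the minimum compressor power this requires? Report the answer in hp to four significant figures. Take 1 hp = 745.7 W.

In absolute terms T_C = 280.15 K and T_H = 294.25 K, so ΔT = 14.10 K.
COP_Carnot = T_H/ΔT = 294.25/14.10 = 20.87.
Ẇ_min = Q̇/COP_Carnot = 60.30/20.87 = 2.889 kW = 3.875 hp.

3.875 hp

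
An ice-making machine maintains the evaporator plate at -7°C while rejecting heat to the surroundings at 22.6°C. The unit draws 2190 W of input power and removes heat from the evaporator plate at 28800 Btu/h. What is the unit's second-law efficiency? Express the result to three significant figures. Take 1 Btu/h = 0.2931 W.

0.429

Converting, Q̇_C = 28800 Btu/h = 8441 W, so COP_actual = Q̇_C/Ẇ = 8441/2190 = 3.854.
In absolute terms T_C = 266.15 K and T_H = 295.75 K, so ΔT = 29.60 K.
COP_Carnot = T_C/ΔT = 266.15/29.60 = 8.992.
η_II = COP_actual/COP_Carnot = 3.854/8.992 = 0.4287.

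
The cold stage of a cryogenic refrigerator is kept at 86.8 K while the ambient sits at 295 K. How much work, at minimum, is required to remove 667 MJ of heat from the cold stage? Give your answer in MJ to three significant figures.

The reservoir spacing is ΔT = 295 − 86.8 = 208.2 K.
The reversible limit is COP_R = T_C/ΔT = 0.4169, so W_min = Q_C/COP = Q_C·ΔT/T_C.
W_min = 667.0 × 208.2/86.80 = 1600 MJ.

1600 MJ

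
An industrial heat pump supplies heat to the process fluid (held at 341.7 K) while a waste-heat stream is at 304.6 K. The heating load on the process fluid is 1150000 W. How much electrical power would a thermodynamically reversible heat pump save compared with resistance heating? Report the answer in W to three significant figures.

The reservoir spacing is ΔT = 341.7 − 304.6 = 37.10 K.
COP_Carnot = T_H/ΔT = 341.70/37.10 = 9.210.
Resistance heating needs Ẇ_res = Q̇_H = 1150000 W; the reversible heat pump needs only Ẇ_hp = Q̇_H/COP = 124900 W.
Saving = 1150000 − 124900 = 1025000 W.

1030000 W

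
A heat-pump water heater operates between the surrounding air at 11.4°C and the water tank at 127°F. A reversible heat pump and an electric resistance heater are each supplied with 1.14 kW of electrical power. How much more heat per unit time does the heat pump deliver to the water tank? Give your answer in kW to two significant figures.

7.8 kW

In absolute terms T_C = 284.55 K and T_H = 325.93 K, so ΔT = 41.38 K.
COP_Carnot = T_H/ΔT = 325.93/41.38 = 7.877.
The heat pump delivers Q̇_H = COP × Ẇ = 8.980 kW; the resistance heater delivers Ẇ = 1.140 kW.
Extra = (COP − 1)·Ẇ = 7.840 kW.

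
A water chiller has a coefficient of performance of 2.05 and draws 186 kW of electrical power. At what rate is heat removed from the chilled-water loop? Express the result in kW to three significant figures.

381 kW

Q̇_C = COP × Ẇ = 2.05 × 186.0 = 381.3 kW.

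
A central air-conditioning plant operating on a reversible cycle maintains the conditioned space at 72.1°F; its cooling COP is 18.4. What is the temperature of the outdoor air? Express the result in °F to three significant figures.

COP_R = T_C/(T_H − T_C) gives T_H − T_C = T_C/COP.
With T_C = 295.43 K, T_H = 295.43 × (1 + 1/18.4) = 311.48 K.
Converting, 311.48 K = 101.00°F.

101 °F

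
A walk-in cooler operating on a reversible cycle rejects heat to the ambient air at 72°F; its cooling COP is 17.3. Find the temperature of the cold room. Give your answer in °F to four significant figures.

42.95 °F

For a Carnot refrigerator COP_R = T_C/(T_H − T_C), so T_C = COP·T_H/(1 + COP).
With T_H = 295.37 K, T_C = 17.3 × 295.37/18.30 = 279.23 K.
Converting, 279.23 K = 42.95°F.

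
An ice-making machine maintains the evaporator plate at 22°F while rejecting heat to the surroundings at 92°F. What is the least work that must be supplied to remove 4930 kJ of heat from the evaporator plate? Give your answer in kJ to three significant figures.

In absolute terms T_C = 267.59 K and T_H = 306.48 K, so ΔT = 38.89 K.
The reversible limit is COP_R = T_C/ΔT = 6.881, so W_min = Q_C/COP = Q_C·ΔT/T_C.
W_min = 4930 × 38.89/267.59 = 716.5 kJ.

716 kJ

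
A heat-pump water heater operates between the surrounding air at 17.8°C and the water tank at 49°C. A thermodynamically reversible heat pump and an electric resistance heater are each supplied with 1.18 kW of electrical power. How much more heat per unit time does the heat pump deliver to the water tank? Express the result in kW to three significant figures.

11.0 kW

In absolute terms T_C = 290.95 K and T_H = 322.15 K, so ΔT = 31.20 K.
COP_Carnot = T_H/ΔT = 322.15/31.20 = 10.33.
The heat pump delivers Q̇_H = COP × Ẇ = 12.18 kW; the resistance heater delivers Ẇ = 1.180 kW.
Extra = (COP − 1)·Ẇ = 11.00 kW.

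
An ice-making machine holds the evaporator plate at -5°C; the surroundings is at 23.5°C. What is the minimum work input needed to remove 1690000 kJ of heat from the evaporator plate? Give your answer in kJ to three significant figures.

In absolute terms T_C = 268.15 K and T_H = 296.65 K, so ΔT = 28.50 K.
The reversible limit is COP_R = T_C/ΔT = 9.409, so W_min = Q_C/COP = Q_C·ΔT/T_C.
W_min = 1690000 × 28.50/268.15 = 179600 kJ.

180000 kJ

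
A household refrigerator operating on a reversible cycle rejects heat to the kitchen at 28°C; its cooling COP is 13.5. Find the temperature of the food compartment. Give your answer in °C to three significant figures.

For a Carnot refrigerator COP_R = T_C/(T_H − T_C), so T_C = COP·T_H/(1 + COP).
With T_H = 301.15 K, T_C = 13.5 × 301.15/14.50 = 280.38 K.
Converting, 280.38 K = 7.23°C.

7.23 °C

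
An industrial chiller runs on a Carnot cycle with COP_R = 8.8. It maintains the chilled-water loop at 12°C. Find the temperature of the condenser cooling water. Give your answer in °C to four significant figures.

COP_R = T_C/(T_H − T_C) gives T_H − T_C = T_C/COP.
With T_C = 285.15 K, T_H = 285.15 × (1 + 1/8.8) = 317.55 K.
Converting, 317.55 K = 44.40°C.

44.40 °C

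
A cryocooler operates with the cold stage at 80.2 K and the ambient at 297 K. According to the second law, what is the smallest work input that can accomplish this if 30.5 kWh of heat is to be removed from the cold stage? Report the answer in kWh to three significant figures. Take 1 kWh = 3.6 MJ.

The reservoir spacing is ΔT = 297 − 80.2 = 216.8 K.
The reversible limit is COP_R = T_C/ΔT = 0.3699, so W_min = Q_C/COP = Q_C·ΔT/T_C.
W_min = 30.50 × 216.8/80.20 = 82.45 kWh.

82.4 kWh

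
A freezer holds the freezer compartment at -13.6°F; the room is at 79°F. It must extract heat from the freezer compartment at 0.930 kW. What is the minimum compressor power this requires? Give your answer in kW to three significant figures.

In absolute terms T_C = 247.82 K and T_H = 299.26 K, so ΔT = 51.44 K.
COP_Carnot = T_C/ΔT = 247.82/51.44 = 4.817.
Ẇ_min = Q̇/COP_Carnot = 0.9300/4.817 = 0.1931 kW.

0.193 kW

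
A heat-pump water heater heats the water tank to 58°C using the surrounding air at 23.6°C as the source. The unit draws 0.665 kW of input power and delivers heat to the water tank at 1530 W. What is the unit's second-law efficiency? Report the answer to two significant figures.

Converting, Q̇_H = 1530 W = 1.530 kW, so COP_actual = Q̇_H/Ẇ = 1.530/0.6650 = 2.301.
In absolute terms T_C = 296.75 K and T_H = 331.15 K, so ΔT = 34.40 K.
COP_Carnot = T_H/ΔT = 331.15/34.40 = 9.626.
η_II = COP_actual/COP_Carnot = 2.301/9.626 = 0.2390.

0.24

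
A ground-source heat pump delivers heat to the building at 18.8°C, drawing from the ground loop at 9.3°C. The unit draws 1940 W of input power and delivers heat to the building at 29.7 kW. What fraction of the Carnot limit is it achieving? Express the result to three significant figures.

0.498

Converting, Q̇_H = 29.70 kW = 29700 W, so COP_actual = Q̇_H/Ẇ = 29700/1940 = 15.31.
In absolute terms T_C = 282.45 K and T_H = 291.95 K, so ΔT = 9.500 K.
COP_Carnot = T_H/ΔT = 291.95/9.500 = 30.73.
η_II = COP_actual/COP_Carnot = 15.31/30.73 = 0.4982.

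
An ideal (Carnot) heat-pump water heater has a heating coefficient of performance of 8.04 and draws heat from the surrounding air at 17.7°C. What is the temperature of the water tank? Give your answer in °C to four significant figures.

59.01 °C

COP_HP = T_H/(T_H − T_C) rearranges to T_H = COP·T_C/(COP − 1).
With T_C = 290.85 K, T_H = 8.04 × 290.85/7.040 = 332.16 K.
Converting, 332.16 K = 59.01°C.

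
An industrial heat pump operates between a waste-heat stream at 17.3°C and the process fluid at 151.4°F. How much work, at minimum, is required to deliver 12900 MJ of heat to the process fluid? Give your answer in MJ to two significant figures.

1900 MJ

In absolute terms T_C = 290.45 K and T_H = 339.48 K, so ΔT = 49.03 K.
The reversible limit is COP_HP = T_H/ΔT = 6.924, so W_min = Q_H/COP = Q_H·ΔT/T_H.
W_min = 12900 × 49.03/339.48 = 1863 MJ.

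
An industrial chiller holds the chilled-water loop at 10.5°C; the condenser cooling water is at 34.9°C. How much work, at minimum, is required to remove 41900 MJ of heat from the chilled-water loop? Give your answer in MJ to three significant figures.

3600 MJ

In absolute terms T_C = 283.65 K and T_H = 308.05 K, so ΔT = 24.40 K.
The reversible limit is COP_R = T_C/ΔT = 11.63, so W_min = Q_C/COP = Q_C·ΔT/T_C.
W_min = 41900 × 24.40/283.65 = 3604 MJ.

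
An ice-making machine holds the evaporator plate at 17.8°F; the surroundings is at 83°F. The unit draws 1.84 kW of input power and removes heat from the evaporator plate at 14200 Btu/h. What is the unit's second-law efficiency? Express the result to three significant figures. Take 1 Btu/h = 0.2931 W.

0.309

Converting, Q̇_C = 14200 Btu/h = 4.162 kW, so COP_actual = Q̇_C/Ẇ = 4.162/1.840 = 2.262.
In absolute terms T_C = 265.26 K and T_H = 301.48 K, so ΔT = 36.22 K.
COP_Carnot = T_C/ΔT = 265.26/36.22 = 7.323.
η_II = COP_actual/COP_Carnot = 2.262/7.323 = 0.3089.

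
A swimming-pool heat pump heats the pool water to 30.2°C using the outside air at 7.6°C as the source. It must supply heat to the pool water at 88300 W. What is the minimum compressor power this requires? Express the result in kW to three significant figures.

In absolute terms T_C = 280.75 K and T_H = 303.35 K, so ΔT = 22.60 K.
COP_Carnot = T_H/ΔT = 303.35/22.60 = 13.42.
Ẇ_min = Q̇/COP_Carnot = 88300/13.42 = 6578 W = 6.578 kW.

6.58 kW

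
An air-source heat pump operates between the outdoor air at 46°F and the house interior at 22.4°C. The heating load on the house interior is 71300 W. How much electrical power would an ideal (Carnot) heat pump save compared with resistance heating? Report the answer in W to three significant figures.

In absolute terms T_C = 280.93 K and T_H = 295.55 K, so ΔT = 14.62 K.
COP_Carnot = T_H/ΔT = 295.55/14.62 = 20.21.
Resistance heating needs Ẇ_res = Q̇_H = 71300 W; the reversible heat pump needs only Ẇ_hp = Q̇_H/COP = 3528 W.
Saving = 71300 − 3528 = 67770 W.

67800 W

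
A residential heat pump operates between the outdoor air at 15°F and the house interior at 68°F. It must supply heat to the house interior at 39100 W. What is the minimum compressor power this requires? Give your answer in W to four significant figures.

In absolute terms T_C = 263.71 K and T_H = 293.15 K, so ΔT = 29.44 K.
COP_Carnot = T_H/ΔT = 293.15/29.44 = 9.956.
Ẇ_min = Q̇/COP_Carnot = 39100/9.956 = 3927 W.

3927 W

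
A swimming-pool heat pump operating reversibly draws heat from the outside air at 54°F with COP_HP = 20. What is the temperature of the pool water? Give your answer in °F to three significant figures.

81.0 °F

COP_HP = T_H/(T_H − T_C) rearranges to T_H = COP·T_C/(COP − 1).
With T_C = 285.37 K, T_H = 20 × 285.37/19.00 = 300.39 K.
Converting, 300.39 K = 81.04°F.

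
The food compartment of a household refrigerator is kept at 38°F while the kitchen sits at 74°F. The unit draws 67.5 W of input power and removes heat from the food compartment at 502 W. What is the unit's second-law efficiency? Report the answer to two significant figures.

0.54

COP_actual = Q̇_C/Ẇ = 502.0/67.50 = 7.437.
In absolute terms T_C = 276.48 K and T_H = 296.48 K, so ΔT = 20.00 K.
COP_Carnot = T_C/ΔT = 276.48/20.00 = 13.82.
η_II = COP_actual/COP_Carnot = 7.437/13.82 = 0.5380.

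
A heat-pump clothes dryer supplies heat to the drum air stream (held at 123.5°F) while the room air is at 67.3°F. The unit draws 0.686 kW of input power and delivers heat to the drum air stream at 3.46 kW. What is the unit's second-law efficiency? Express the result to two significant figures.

COP_actual = Q̇_H/Ẇ = 3.460/0.6860 = 5.044.
In absolute terms T_C = 292.76 K and T_H = 323.98 K, so ΔT = 31.22 K.
COP_Carnot = T_H/ΔT = 323.98/31.22 = 10.38.
η_II = COP_actual/COP_Carnot = 5.044/10.38 = 0.4861.

0.49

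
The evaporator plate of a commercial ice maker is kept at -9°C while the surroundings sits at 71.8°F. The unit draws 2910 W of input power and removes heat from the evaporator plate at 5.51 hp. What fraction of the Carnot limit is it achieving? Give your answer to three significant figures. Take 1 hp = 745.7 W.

Converting, Q̇_C = 5.510 hp = 4109 W, so COP_actual = Q̇_C/Ẇ = 4109/2910 = 1.412.
In absolute terms T_C = 264.15 K and T_H = 295.26 K, so ΔT = 31.11 K.
COP_Carnot = T_C/ΔT = 264.15/31.11 = 8.491.
η_II = COP_actual/COP_Carnot = 1.412/8.491 = 0.1663.

0.166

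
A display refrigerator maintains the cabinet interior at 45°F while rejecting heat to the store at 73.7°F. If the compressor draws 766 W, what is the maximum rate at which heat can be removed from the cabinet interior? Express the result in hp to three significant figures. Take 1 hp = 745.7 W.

In absolute terms T_C = 280.37 K and T_H = 296.32 K, so ΔT = 15.94 K.
COP_Carnot = T_C/ΔT = 280.37/15.94 = 17.58.
Q̇_max = COP_Carnot × Ẇ = 17.58 × 766.0 W = 13470 W = 18.06 hp.

18.1 hp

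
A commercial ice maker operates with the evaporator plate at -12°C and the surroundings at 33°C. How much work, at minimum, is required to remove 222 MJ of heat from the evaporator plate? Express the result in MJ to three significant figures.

38.3 MJ

In absolute terms T_C = 261.15 K and T_H = 306.15 K, so ΔT = 45.00 K.
The reversible limit is COP_R = T_C/ΔT = 5.803, so W_min = Q_C/COP = Q_C·ΔT/T_C.
W_min = 222.0 × 45.00/261.15 = 38.25 MJ.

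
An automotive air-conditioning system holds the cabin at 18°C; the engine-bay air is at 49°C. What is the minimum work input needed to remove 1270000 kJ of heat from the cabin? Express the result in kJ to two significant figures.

140000 kJ

In absolute terms T_C = 291.15 K and T_H = 322.15 K, so ΔT = 31.00 K.
The reversible limit is COP_R = T_C/ΔT = 9.392, so W_min = Q_C/COP = Q_C·ΔT/T_C.
W_min = 1270000 × 31.00/291.15 = 135200 kJ.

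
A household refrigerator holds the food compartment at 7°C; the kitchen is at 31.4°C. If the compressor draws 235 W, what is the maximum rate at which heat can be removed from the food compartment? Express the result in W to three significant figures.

In absolute terms T_C = 280.15 K and T_H = 304.55 K, so ΔT = 24.40 K.
COP_Carnot = T_C/ΔT = 280.15/24.40 = 11.48.
Q̇_max = COP_Carnot × Ẇ = 11.48 × 235.0 W = 2698 W.

2700 W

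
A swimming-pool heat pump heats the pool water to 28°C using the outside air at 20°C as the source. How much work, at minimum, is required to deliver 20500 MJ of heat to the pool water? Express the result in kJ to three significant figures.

In absolute terms T_C = 293.15 K and T_H = 301.15 K, so ΔT = 8.000 K.
The reversible limit is COP_HP = T_H/ΔT = 37.64, so W_min = Q_H/COP = Q_H·ΔT/T_H.
W_min = 20500 × 8.000/301.15 = 544.6 MJ = 544600 kJ.

545000 kJ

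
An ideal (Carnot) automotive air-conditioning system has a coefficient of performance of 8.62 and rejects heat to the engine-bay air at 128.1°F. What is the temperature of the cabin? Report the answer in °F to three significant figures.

67.0 °F

For a Carnot refrigerator COP_R = T_C/(T_H − T_C), so T_C = COP·T_H/(1 + COP).
With T_H = 326.54 K, T_C = 8.62 × 326.54/9.620 = 292.60 K.
Converting, 292.60 K = 67.00°F.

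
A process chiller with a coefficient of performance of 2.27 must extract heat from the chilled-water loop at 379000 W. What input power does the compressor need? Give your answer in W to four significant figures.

167000 W

Ẇ = Q̇_C/COP = 379000/2.27 = 167000 W.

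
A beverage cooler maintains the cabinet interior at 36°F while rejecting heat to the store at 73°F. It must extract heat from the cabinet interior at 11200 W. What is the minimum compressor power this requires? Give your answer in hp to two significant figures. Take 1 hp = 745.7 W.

In absolute terms T_C = 275.37 K and T_H = 295.93 K, so ΔT = 20.56 K.
COP_Carnot = T_C/ΔT = 275.37/20.56 = 13.40.
Ẇ_min = Q̇/COP_Carnot = 11200/13.40 = 836.0 W = 1.121 hp.

1.1 hp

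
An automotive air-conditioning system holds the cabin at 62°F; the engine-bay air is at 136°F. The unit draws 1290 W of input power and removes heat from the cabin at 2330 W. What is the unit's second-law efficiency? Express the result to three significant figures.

0.256

COP_actual = Q̇_C/Ẇ = 2330/1290 = 1.806.
In absolute terms T_C = 289.82 K and T_H = 330.93 K, so ΔT = 41.11 K.
COP_Carnot = T_C/ΔT = 289.82/41.11 = 7.050.
η_II = COP_actual/COP_Carnot = 1.806/7.050 = 0.2562.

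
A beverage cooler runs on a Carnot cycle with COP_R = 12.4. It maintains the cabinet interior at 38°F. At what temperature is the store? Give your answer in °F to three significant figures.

COP_R = T_C/(T_H − T_C) gives T_H − T_C = T_C/COP.
With T_C = 276.48 K, T_H = 276.48 × (1 + 1/12.4) = 298.78 K.
Converting, 298.78 K = 78.13°F.

78.1 °F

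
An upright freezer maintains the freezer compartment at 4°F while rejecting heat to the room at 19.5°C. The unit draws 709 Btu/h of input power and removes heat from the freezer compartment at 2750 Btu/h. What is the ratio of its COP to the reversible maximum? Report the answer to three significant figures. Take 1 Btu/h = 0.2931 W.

COP_actual = Q̇_C/Ẇ = 2750/709.0 = 3.879.
In absolute terms T_C = 257.59 K and T_H = 292.65 K, so ΔT = 35.06 K.
COP_Carnot = T_C/ΔT = 257.59/35.06 = 7.348.
η_II = COP_actual/COP_Carnot = 3.879/7.348 = 0.5278.

0.528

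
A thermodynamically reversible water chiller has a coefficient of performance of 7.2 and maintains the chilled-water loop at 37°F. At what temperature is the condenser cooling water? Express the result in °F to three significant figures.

106 °F

COP_R = T_C/(T_H − T_C) gives T_H − T_C = T_C/COP.
With T_C = 275.93 K, T_H = 275.93 × (1 + 1/7.2) = 314.25 K.
Converting, 314.25 K = 105.98°F.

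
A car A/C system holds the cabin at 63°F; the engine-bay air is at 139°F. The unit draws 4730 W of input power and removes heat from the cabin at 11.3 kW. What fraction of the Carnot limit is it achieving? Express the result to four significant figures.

Converting, Q̇_C = 11.30 kW = 11300 W, so COP_actual = Q̇_C/Ẇ = 11300/4730 = 2.389.
In absolute terms T_C = 290.37 K and T_H = 332.59 K, so ΔT = 42.22 K.
COP_Carnot = T_C/ΔT = 290.37/42.22 = 6.877.
η_II = COP_actual/COP_Carnot = 2.389/6.877 = 0.3474.

0.3474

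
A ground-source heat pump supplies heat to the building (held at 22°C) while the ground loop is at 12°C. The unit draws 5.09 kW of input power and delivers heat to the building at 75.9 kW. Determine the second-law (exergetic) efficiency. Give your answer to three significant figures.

COP_actual = Q̇_H/Ẇ = 75.90/5.090 = 14.91.
In absolute terms T_C = 285.15 K and T_H = 295.15 K, so ΔT = 10.00 K.
COP_Carnot = T_H/ΔT = 295.15/10.00 = 29.52.
η_II = COP_actual/COP_Carnot = 14.91/29.52 = 0.5052.

0.505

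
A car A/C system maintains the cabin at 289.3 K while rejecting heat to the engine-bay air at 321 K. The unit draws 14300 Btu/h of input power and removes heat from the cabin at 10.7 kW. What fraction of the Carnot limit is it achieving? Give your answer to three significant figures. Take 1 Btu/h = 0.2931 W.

Converting, Q̇_C = 10.70 kW = 36510 Btu/h, so COP_actual = Q̇_C/Ẇ = 36510/14300 = 2.553.
The reservoir spacing is ΔT = 321 − 289.3 = 31.70 K.
COP_Carnot = T_C/ΔT = 289.30/31.70 = 9.126.
η_II = COP_actual/COP_Carnot = 2.553/9.126 = 0.2797.

0.280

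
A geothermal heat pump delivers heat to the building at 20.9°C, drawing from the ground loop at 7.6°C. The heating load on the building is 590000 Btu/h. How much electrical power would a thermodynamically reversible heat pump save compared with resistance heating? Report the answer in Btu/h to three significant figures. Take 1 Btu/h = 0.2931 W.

In absolute terms T_C = 280.75 K and T_H = 294.05 K, so ΔT = 13.30 K.
COP_Carnot = T_H/ΔT = 294.05/13.30 = 22.11.
Resistance heating needs Ẇ_res = Q̇_H = 590000 Btu/h; the reversible heat pump needs only Ẇ_hp = Q̇_H/COP = 26690 Btu/h.
Saving = 590000 − 26690 = 563300 Btu/h.

563000 Btu/h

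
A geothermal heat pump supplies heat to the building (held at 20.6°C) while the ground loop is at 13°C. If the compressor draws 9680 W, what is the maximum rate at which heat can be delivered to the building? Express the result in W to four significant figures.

374100 W

In absolute terms T_C = 286.15 K and T_H = 293.75 K, so ΔT = 7.600 K.
COP_Carnot = T_H/ΔT = 293.75/7.600 = 38.65.
Q̇_max = COP_Carnot × Ẇ = 38.65 × 9680 W = 374100 W.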